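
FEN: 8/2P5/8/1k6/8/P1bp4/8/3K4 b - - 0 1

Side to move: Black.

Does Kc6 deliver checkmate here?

no

After Kc6: white king on d1; in check: no.
White is not in check, so this cannot be checkmate.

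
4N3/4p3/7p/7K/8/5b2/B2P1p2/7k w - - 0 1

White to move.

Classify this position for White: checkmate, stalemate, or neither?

neither

White to move; white king on h5.
In check: yes, from the black bishop on f3.
King squares — g4: attacked by Bf3; h4: available; g5: attacked by Ph6; g6: available; h6: available.
Legal moves for White: Kxh6, Kg6, Kh4.
White is in check but has 3 legal moves → neither.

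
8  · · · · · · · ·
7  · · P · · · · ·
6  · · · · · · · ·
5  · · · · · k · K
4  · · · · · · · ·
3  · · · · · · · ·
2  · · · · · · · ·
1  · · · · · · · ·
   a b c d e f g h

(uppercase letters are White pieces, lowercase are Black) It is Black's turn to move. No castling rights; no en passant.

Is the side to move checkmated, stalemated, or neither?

neither

Black to move; black king on f5.
In check: no.
Legal moves for Black: Kf6, Ke6, Ke5, Kf4, Ke4.
Black has 5 legal moves and is not in check → neither.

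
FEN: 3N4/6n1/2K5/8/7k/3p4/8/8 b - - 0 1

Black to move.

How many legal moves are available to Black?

Black to move; king on h4.
In check: no.
Legal moves: Ne8, Ne6, Nh5, Nf5, Kh5, Kg5, Kg4, Kh3, Kg3, d2.
Count: 10.

10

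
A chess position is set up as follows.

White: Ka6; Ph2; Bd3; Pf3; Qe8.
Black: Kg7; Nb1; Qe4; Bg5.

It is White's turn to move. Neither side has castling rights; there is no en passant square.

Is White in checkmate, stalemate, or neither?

White to move; white king on a6.
In check: no.
Legal moves for White include: Qh8+, Qg8+, Qf8+, Qd8, Qc8, Qb8, Qa8, Qf7+, Qe7+, Qd7+, Qg6+, Qe6, Qc6, Qh5, Qe5+, Qb5, Qxe4, Qa4, ... (list truncated; more exist).
White has legal moves and is not in check → neither.

neither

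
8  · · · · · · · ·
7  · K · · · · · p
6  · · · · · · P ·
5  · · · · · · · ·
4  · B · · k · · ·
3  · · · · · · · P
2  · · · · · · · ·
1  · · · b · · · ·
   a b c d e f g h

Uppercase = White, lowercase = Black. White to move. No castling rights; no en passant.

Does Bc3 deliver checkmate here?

After Bc3: black king on e4; in check: no.
Black is not in check, so this cannot be checkmate.

no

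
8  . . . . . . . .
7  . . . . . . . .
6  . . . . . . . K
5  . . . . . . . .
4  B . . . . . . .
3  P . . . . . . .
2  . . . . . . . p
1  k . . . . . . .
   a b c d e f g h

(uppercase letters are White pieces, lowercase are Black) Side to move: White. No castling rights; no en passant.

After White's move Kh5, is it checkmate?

After Kh5: black king on a1; in check: no.
Black is not in check, so this cannot be checkmate.

no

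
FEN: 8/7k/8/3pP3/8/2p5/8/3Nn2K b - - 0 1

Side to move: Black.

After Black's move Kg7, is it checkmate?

no

After Kg7: white king on h1; in check: no.
White is not in check, so this cannot be checkmate.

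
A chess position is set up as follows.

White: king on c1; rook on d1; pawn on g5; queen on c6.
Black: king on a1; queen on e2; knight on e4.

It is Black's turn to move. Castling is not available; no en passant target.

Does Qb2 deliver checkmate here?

yes

After Qb2: white king on c1; in check: yes, from the black queen on b2.
King squares — b1: attacked by Ka1; d1: own rook; b2: attacked by Ka1; c2: attacked by Qb2; d2: attacked by Qb2.
White has no legal moves → checkmate.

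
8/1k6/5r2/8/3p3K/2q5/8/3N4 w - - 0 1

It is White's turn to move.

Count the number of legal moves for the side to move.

7

White to move; king on h4.
In check: no.
Legal moves: Kh5, Kg5, Kg4, Ne3, Nxc3, Nf2, Nb2.
Count: 7.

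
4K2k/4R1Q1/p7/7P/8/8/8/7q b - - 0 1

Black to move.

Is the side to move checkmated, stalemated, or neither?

Black to move; black king on h8.
In check: yes, from the white queen on g7.
King squares — g7: attacked by Re7; h7: attacked by Qg7; g8: attacked by Qg7.
Legal moves for Black: none.
In check with no legal moves → checkmate.

checkmate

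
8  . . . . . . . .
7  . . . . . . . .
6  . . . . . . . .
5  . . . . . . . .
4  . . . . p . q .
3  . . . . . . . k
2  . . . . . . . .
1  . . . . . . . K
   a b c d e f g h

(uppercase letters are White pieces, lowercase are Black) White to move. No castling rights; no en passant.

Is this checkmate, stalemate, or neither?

stalemate

White to move; white king on h1.
In check: no.
King squares — g1: attacked by Qg4; g2: attacked by Kh3; h2: attacked by Kh3.
Legal moves for White: none.
Not in check and no legal moves → stalemate.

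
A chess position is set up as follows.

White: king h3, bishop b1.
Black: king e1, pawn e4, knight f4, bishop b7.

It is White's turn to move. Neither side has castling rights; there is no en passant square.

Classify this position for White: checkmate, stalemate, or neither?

neither

White to move; white king on h3.
In check: yes, from the black knight on f4.
Legal moves for White: Kh4, Kg4, Kg3, Kh2.
White is in check but has 4 legal moves → neither.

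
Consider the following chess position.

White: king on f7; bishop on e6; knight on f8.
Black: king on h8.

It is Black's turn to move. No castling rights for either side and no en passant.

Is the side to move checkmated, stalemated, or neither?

Black to move; black king on h8.
In check: no.
King squares — g7: attacked by Kf7; h7: attacked by Nf8; g8: attacked by Kf7.
Legal moves for Black: none.
Not in check and no legal moves → stalemate.

stalemate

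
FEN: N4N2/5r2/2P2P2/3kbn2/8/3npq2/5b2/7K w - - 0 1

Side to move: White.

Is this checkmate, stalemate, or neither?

checkmate

White to move; white king on h1.
In check: yes, from the black queen on f3.
King squares — g1: attacked by Bf2; g2: attacked by Qf3; h2: attacked by Be5.
Legal moves for White: none.
In check with no legal moves → checkmate.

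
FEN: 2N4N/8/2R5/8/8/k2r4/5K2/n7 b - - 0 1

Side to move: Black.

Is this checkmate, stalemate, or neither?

Black to move; black king on a3.
In check: no.
Legal moves for Black include: Rd8, Rd7, Rd6, Rd5, Rd4, Rh3, Rg3, Rf3+, Re3, Rc3, Rb3, Rd2+, Rd1, Kb4, Ka4, Kb3, Kb2, Ka2, ... (list truncated; more exist).
Black has legal moves and is not in check → neither.

neither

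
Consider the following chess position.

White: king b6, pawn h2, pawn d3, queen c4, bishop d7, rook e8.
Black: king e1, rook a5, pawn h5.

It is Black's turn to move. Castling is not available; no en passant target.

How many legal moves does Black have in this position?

Black to move; king on e1.
In check: yes, from the white rook on e8.
Legal moves: Kf2, Kd2, Kf1, Kd1, Re5.
Count: 5.

5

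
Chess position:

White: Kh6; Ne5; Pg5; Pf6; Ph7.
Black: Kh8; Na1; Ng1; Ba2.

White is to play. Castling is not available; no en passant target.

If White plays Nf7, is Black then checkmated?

After Nf7: black king on h8; in check: yes, from the white knight on f7.
Black has 1 legal reply: Bxf7.
In check but a legal move exists → not checkmate.

no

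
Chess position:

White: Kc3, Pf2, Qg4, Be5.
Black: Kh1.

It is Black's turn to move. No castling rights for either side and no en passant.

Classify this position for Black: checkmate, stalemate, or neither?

stalemate

Black to move; black king on h1.
In check: no.
King squares — g1: attacked by Qg4; g2: attacked by Qg4; h2: attacked by Be5.
Legal moves for Black: none.
Not in check and no legal moves → stalemate.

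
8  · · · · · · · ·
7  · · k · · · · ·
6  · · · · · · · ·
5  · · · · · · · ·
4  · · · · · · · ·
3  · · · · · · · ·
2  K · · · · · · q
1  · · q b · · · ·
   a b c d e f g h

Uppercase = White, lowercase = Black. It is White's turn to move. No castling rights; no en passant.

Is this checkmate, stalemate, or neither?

checkmate

White to move; white king on a2.
In check: yes, from the black queen on h2.
King squares — a1: attacked by Qc1; b1: attacked by Qc1; b2: attacked by Qc1; a3: attacked by Qc1; b3: attacked by Bd1.
Legal moves for White: none.
In check with no legal moves → checkmate.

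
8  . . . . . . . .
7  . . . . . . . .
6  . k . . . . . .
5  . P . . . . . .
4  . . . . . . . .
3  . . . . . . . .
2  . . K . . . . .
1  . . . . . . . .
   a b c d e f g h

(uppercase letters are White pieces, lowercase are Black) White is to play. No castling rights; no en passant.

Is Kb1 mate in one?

After Kb1: black king on b6; in check: no.
Black is not in check, so this cannot be checkmate.

no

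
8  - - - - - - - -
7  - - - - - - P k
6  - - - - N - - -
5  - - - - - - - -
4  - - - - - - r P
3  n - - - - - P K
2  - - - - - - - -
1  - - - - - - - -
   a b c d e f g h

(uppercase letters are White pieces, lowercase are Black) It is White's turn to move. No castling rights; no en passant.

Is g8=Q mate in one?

no

After g8=Q: black king on h7; in check: yes, from the white queen on g8.
Black has 3 legal replies: Kxg8, Kh6, Rxg8.
In check but a legal move exists → not checkmate.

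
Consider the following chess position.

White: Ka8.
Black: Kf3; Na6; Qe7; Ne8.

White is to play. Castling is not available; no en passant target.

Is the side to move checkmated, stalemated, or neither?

stalemate

White to move; white king on a8.
In check: no.
King squares — a7: attacked by Qe7; b7: attacked by Qe7; b8: attacked by Na6.
Legal moves for White: none.
Not in check and no legal moves → stalemate.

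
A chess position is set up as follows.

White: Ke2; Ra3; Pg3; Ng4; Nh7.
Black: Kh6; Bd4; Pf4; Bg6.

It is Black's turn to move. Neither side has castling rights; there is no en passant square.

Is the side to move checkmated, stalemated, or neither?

neither

Black to move; black king on h6.
In check: yes, from the white knight on g4.
King squares — g5: attacked by Nh7; h5: available; g6: own bishop; g7: available; h7: available.
Legal moves for Black: Kxh7, Kg7, Kh5.
Black is in check but has 3 legal moves → neither.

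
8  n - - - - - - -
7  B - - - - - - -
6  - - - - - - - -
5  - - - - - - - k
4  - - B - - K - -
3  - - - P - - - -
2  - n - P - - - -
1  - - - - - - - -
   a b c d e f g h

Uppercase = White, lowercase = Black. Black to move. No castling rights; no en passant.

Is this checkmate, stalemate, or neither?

neither

Black to move; black king on h5.
In check: no.
Legal moves for Black: Nc7, Nb6, Kh6, Kg6, Kh4, Nxc4, Na4, Nxd3+, Nd1.
Black has 9 legal moves and is not in check → neither.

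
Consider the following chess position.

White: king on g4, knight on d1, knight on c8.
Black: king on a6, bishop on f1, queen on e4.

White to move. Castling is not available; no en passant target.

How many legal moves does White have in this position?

3

White to move; king on g4.
In check: yes, from the black queen on e4.
Legal moves: Kh5, Kg5, Kg3.
Count: 3.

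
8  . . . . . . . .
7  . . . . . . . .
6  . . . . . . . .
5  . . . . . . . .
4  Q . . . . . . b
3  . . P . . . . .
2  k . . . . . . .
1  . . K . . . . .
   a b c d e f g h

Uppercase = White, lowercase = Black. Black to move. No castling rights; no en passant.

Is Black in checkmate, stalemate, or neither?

Black to move; black king on a2.
In check: yes, from the white queen on a4.
King squares — a1: attacked by Qa4; b1: attacked by Kc1; b2: attacked by Kc1; a3: attacked by Qa4; b3: attacked by Qa4.
Legal moves for Black: none.
In check with no legal moves → checkmate.

checkmate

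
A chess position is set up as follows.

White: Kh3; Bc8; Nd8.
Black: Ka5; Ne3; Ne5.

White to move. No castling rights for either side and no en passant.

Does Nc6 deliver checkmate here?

no

After Nc6: black king on a5; in check: yes, from the white knight on c6.
Black has 4 legal replies: Kb6, Kb5, Ka4, Nxc6.
In check but a legal move exists → not checkmate.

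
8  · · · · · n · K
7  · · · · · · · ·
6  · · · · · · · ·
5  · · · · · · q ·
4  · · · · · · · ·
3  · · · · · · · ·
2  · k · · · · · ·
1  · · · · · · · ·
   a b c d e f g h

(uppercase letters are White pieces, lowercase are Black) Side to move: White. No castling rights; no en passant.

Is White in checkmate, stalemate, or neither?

White to move; white king on h8.
In check: no.
King squares — g7: attacked by Qg5; h7: attacked by Nf8; g8: attacked by Qg5.
Legal moves for White: none.
Not in check and no legal moves → stalemate.

stalemate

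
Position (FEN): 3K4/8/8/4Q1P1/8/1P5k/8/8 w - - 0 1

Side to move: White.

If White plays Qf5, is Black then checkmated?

no

After Qf5: black king on h3; in check: yes, from the white queen on f5.
Black has 4 legal replies: Kh4, Kg3, Kh2, Kg2.
In check but a legal move exists → not checkmate.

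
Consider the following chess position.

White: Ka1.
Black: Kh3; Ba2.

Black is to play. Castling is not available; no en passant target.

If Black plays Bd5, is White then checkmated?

no

After Bd5: white king on a1; in check: no.
White is not in check, so this cannot be checkmate.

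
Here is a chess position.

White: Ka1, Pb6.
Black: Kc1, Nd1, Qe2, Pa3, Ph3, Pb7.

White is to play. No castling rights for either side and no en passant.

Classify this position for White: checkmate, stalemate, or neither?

White to move; white king on a1.
In check: no.
King squares — b1: attacked by Kc1; a2: attacked by Qe2; b2: attacked by Kc1.
Legal moves for White: none.
Not in check and no legal moves → stalemate.

stalemate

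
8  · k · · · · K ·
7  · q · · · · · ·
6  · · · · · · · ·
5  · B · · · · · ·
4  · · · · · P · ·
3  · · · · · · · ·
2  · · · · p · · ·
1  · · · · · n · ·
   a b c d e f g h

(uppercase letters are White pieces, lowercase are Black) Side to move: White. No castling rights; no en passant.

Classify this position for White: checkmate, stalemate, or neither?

White to move; white king on g8.
In check: no.
Legal moves for White: Kh8, Kf8, Be8, Bd7, Bc6, Ba6, Bc4, Ba4, Bd3, Bxe2, f5.
White has 11 legal moves and is not in check → neither.

neither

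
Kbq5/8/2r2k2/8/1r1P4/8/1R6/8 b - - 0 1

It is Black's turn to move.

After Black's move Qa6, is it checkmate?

After Qa6: white king on a8; in check: yes, from the black queen on a6.
King squares — a7: attacked by Qa6; b7: attacked by Rb4; b8: attacked by Rb4.
White has no legal moves → checkmate.

yes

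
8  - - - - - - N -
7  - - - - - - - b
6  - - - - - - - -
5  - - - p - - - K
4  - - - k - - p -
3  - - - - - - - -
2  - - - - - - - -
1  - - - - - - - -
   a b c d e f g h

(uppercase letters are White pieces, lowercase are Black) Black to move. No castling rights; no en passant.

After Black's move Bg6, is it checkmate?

no

After Bg6: white king on h5; in check: yes, from the black bishop on g6.
White has 5 legal replies: Kh6, Kxg6, Kg5, Kh4, Kxg4.
In check but a legal move exists → not checkmate.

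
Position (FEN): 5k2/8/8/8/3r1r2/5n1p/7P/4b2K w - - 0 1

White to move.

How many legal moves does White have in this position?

0

White to move; king on h1.
In check: no.
Legal moves: none.
Count: 0.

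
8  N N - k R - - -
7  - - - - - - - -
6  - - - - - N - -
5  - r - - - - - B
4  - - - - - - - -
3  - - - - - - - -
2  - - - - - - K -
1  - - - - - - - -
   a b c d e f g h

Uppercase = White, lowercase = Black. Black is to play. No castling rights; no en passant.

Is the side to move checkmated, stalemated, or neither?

checkmate

Black to move; black king on d8.
In check: yes, from the white rook on e8.
King squares — c7: attacked by Na8; d7: attacked by Nf6; e7: attacked by Re8; c8: attacked by Re8; e8: attacked by Bh5.
Legal moves for Black: none.
In check with no legal moves → checkmate.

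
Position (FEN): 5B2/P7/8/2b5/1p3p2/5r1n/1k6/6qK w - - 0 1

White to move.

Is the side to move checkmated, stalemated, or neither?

White to move; white king on h1.
In check: yes, from the black queen on g1.
King squares — g1: attacked by Nh3; g2: attacked by Qg1; h2: attacked by Qg1.
Legal moves for White: none.
In check with no legal moves → checkmate.

checkmate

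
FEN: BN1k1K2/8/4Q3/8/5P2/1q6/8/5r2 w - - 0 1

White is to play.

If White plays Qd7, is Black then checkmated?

After Qd7: black king on d8; in check: yes, from the white queen on d7.
King squares — c7: attacked by Qd7; d7: attacked by Nb8; e7: attacked by Qd7; c8: attacked by Qd7; e8: attacked by Qd7.
Black has no legal moves → checkmate.

yes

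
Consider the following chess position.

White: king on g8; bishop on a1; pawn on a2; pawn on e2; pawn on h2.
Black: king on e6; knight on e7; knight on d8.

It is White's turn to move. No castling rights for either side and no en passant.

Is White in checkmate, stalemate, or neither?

neither

White to move; white king on g8.
In check: yes, from the black knight on e7.
King squares — f7: attacked by Ke6; g7: available; h7: available; f8: available; h8: available.
Legal moves for White: Kh8, Kf8, Kh7, Kg7.
White is in check but has 4 legal moves → neither.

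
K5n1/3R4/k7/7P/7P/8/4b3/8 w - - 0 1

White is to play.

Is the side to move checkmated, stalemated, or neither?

White to move; white king on a8.
In check: no.
Legal moves for White: Kb8, Rd8, Rh7, Rg7, Rf7, Re7, Rc7, Rb7, Ra7+, Rd6+, Rd5, Rd4, Rd3, Rd2, Rd1, h6.
White has 16 legal moves and is not in check → neither.

neither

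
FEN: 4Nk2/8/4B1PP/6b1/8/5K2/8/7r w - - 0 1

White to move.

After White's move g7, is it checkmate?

no

After g7: black king on f8; in check: yes, from the white pawn on g7.
Black has 2 legal replies: Kxe8, Ke7.
In check but a legal move exists → not checkmate.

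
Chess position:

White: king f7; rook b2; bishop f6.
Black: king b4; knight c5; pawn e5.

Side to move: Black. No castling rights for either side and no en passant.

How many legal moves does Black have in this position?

Black to move; king on b4.
In check: yes, from the white rook on b2.
Legal moves: Ka5, Kc4, Ka4, Kc3, Ka3, Nb3.
Count: 6.

6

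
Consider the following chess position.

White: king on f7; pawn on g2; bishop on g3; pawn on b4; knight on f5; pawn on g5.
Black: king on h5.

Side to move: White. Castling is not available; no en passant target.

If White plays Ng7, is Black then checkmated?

After Ng7: black king on h5; in check: yes, from the white knight on g7.
Black has 2 legal replies: Kxg5, Kg4.
In check but a legal move exists → not checkmate.

no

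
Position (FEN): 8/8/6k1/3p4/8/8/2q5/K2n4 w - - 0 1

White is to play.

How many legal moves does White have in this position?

0

White to move; king on a1.
In check: no.
Legal moves: none.
Count: 0.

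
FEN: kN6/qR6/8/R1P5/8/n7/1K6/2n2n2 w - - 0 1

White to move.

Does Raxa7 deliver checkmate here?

yes

After Raxa7: black king on a8; in check: yes, from the white rook on a7.
King squares — a7: attacked by Rb7; b7: attacked by Ra7; b8: attacked by Rb7.
Black has no legal moves → checkmate.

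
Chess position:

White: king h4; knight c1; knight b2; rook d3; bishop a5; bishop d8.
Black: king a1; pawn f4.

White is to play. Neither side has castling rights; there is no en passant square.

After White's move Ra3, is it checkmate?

no

After Ra3: black king on a1; in check: yes, from the white rook on a3.
Black has 2 legal replies: Kxb2, Kb1.
In check but a legal move exists → not checkmate.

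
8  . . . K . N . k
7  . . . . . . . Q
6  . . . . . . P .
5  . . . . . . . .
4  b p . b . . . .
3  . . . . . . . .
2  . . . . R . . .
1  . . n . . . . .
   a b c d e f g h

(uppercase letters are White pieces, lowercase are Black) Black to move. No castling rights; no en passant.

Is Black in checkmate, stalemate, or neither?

Black to move; black king on h8.
In check: yes, from the white queen on h7.
King squares — g7: attacked by Qh7; h7: attacked by Pg6; g8: attacked by Qh7.
Legal moves for Black: none.
In check with no legal moves → checkmate.

checkmate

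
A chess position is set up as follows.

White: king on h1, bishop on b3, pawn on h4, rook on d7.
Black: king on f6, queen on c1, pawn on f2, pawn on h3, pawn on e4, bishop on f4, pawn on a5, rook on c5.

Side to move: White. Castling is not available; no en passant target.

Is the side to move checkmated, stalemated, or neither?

neither

White to move; white king on h1.
In check: yes, from the black queen on c1.
Legal moves for White: Rd1, Bd1.
White is in check but has 2 legal moves → neither.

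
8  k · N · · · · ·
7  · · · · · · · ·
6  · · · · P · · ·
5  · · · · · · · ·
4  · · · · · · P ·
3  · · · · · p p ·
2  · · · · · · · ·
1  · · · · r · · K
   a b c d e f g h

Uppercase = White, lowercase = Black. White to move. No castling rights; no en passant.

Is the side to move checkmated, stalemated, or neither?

checkmate

White to move; white king on h1.
In check: yes, from the black rook on e1.
King squares — g1: attacked by Re1; g2: attacked by Pf3; h2: attacked by Pg3.
Legal moves for White: none.
In check with no legal moves → checkmate.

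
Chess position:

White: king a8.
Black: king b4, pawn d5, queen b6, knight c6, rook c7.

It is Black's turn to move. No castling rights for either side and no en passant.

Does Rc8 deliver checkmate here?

After Rc8: white king on a8; in check: yes, from the black rook on c8.
King squares — a7: attacked by Qb6; b7: attacked by Qb6; b8: attacked by Qb6.
White has no legal moves → checkmate.

yes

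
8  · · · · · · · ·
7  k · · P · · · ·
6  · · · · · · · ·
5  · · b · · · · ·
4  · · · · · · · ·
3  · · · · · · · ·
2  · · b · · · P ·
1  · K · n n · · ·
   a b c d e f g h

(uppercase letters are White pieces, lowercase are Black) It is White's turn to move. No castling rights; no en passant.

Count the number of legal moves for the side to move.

White to move; king on b1.
In check: yes, from the black bishop on c2.
Legal moves: Ka2, Kc1, Ka1.
Count: 3.

3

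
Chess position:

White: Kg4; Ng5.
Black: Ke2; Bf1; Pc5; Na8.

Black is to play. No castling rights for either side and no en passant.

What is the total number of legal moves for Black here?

11

Black to move; king on e2.
In check: no.
Legal moves: Nc7, Nb6, Ke3, Kd3, Kf2, Kd2, Ke1, Kd1, Bh3+, Bg2, c4.
Count: 11.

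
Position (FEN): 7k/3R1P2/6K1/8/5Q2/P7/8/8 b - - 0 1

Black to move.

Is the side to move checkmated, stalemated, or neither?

Black to move; black king on h8.
In check: no.
King squares — g7: attacked by Kg6; h7: attacked by Kg6; g8: attacked by Pf7.
Legal moves for Black: none.
Not in check and no legal moves → stalemate.

stalemate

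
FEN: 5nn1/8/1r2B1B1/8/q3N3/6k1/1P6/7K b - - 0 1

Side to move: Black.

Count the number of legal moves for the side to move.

Black to move; king on g3.
In check: yes, from the white knight on e4.
Legal moves: Kh4, Kf4, Kf3, Qxe4+.
Count: 4.

4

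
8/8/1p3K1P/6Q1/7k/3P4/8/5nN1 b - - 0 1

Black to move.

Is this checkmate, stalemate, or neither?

checkmate

Black to move; black king on h4.
In check: yes, from the white queen on g5.
King squares — g3: attacked by Qg5; h3: attacked by Ng1; g4: attacked by Qg5; g5: attacked by Kf6; h5: attacked by Qg5.
Legal moves for Black: none.
In check with no legal moves → checkmate.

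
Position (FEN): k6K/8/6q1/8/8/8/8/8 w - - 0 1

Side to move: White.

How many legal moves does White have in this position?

0

White to move; king on h8.
In check: no.
Legal moves: none.
Count: 0.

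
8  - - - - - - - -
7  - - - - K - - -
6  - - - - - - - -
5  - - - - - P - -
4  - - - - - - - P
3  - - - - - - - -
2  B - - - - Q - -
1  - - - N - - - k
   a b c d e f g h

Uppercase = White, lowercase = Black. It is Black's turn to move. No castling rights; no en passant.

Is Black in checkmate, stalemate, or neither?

stalemate

Black to move; black king on h1.
In check: no.
King squares — g1: attacked by Qf2; g2: attacked by Qf2; h2: attacked by Qf2.
Legal moves for Black: none.
Not in check and no legal moves → stalemate.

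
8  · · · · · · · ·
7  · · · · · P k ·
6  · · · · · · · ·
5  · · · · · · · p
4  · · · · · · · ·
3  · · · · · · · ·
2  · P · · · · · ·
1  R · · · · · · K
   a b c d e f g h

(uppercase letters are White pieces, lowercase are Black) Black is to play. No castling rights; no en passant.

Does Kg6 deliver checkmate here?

no

After Kg6: white king on h1; in check: no.
White is not in check, so this cannot be checkmate.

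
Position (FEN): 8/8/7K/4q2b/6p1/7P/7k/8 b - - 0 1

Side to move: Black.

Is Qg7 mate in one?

After Qg7: white king on h6; in check: yes, from the black queen on g7.
White has 2 legal replies: Kxg7, Kxh5.
In check but a legal move exists → not checkmate.

no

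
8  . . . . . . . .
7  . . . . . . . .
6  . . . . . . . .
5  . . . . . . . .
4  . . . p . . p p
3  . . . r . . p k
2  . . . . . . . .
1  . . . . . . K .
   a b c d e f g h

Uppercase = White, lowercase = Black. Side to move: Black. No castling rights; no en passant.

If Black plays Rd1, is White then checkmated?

After Rd1: white king on g1; in check: yes, from the black rook on d1.
King squares — f1: attacked by Rd1; h1: attacked by Rd1; f2: attacked by Pg3; g2: attacked by Kh3; h2: attacked by Pg3.
White has no legal moves → checkmate.

yes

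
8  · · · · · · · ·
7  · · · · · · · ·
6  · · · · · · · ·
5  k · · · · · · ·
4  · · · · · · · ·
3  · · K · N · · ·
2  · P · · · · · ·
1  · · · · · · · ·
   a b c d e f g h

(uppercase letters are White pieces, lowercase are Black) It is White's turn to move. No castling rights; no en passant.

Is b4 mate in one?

After b4: black king on a5; in check: yes, from the white pawn on b4.
Black has 4 legal replies: Kb6, Ka6, Kb5, Ka4.
In check but a legal move exists → not checkmate.

no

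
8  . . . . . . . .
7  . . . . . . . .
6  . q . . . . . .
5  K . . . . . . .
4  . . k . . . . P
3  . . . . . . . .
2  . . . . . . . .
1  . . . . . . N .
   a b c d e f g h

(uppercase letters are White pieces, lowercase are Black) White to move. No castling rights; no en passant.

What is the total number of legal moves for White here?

2

White to move; king on a5.
In check: yes, from the black queen on b6.
Legal moves: Kxb6, Ka4.
Count: 2.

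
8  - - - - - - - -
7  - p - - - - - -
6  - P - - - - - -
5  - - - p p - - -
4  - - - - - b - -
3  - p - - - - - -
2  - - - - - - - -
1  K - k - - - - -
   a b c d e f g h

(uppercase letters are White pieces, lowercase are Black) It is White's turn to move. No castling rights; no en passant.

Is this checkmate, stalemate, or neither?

White to move; white king on a1.
In check: no.
King squares — b1: attacked by Kc1; a2: attacked by Pb3; b2: attacked by Kc1.
Legal moves for White: none.
Not in check and no legal moves → stalemate.

stalemate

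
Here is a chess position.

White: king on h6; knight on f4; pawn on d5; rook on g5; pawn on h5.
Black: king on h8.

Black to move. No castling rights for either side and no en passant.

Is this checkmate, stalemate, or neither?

Black to move; black king on h8.
In check: no.
King squares — g7: attacked by Rg5; h7: attacked by Kh6; g8: attacked by Rg5.
Legal moves for Black: none.
Not in check and no legal moves → stalemate.

stalemate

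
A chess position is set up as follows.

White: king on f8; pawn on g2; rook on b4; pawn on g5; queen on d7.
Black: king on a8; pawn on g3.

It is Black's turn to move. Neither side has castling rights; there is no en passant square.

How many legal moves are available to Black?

0

Black to move; king on a8.
In check: no.
Legal moves: none.
Count: 0.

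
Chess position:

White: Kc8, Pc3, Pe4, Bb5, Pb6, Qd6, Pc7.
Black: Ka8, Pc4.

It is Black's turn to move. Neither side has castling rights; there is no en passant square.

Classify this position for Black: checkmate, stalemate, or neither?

stalemate

Black to move; black king on a8.
In check: no.
King squares — a7: attacked by Pb6; b7: attacked by Kc8; b8: attacked by Pc7.
Legal moves for Black: none.
Not in check and no legal moves → stalemate.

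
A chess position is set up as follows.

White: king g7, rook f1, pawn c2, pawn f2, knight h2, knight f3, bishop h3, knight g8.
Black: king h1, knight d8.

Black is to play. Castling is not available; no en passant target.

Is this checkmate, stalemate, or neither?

Black to move; black king on h1.
In check: yes, from the white rook on f1.
King squares — g1: attacked by Rf1; g2: attacked by Bh3; h2: attacked by Nf3.
Legal moves for Black: none.
In check with no legal moves → checkmate.

checkmate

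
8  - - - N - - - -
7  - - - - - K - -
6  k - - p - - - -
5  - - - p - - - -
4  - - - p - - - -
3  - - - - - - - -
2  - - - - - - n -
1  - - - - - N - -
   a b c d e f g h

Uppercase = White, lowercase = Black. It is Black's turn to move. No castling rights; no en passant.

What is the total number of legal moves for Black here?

9

Black to move; king on a6.
In check: no.
Legal moves: Ka7, Kb6, Kb5, Ka5, Nh4, Nf4, Ne3, Ne1, d3.
Count: 9.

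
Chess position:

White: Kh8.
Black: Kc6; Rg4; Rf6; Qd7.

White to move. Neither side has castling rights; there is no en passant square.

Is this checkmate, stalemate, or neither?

stalemate

White to move; white king on h8.
In check: no.
King squares — g7: attacked by Rg4; h7: attacked by Qd7; g8: attacked by Rg4.
Legal moves for White: none.
Not in check and no legal moves → stalemate.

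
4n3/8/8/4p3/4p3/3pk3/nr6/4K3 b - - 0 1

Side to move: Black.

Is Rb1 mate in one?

After Rb1: white king on e1; in check: yes, from the black rook on b1.
King squares — d1: attacked by Rb1; f1: attacked by Rb1; d2: attacked by Ke3; e2: attacked by Pd3; f2: attacked by Ke3.
White has no legal moves → checkmate.

yes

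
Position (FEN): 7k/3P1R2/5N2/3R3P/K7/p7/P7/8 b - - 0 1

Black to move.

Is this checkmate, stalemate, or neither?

Black to move; black king on h8.
In check: no.
King squares — g7: attacked by Rf7; h7: attacked by Nf6; g8: attacked by Nf6.
Legal moves for Black: none.
Not in check and no legal moves → stalemate.

stalemate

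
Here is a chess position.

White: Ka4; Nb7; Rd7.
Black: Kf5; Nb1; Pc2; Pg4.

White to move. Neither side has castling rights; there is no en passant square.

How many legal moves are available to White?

20

White to move; king on a4.
In check: no.
Legal moves: Rd8, Rh7, Rg7, Rf7+, Re7, Rc7, Rd6, Rd5+, Rd4, Rd3, Rd2, Rd1, Nd8, Nd6+, Nc5, Na5, Kb5, Ka5, Kb4, Kb3.
Count: 20.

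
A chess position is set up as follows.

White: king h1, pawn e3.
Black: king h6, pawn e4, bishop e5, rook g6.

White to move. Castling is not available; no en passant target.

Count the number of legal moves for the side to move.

0

White to move; king on h1.
In check: no.
Legal moves: none.
Count: 0.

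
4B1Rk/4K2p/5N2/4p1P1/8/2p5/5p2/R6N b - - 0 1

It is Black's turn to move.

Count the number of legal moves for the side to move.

Black to move; king on h8.
In check: yes, from the white rook on g8.
Legal moves: none.
Count: 0.

0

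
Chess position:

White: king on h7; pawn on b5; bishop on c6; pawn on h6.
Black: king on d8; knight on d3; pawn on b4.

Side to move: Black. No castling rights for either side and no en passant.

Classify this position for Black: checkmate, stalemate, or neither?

Black to move; black king on d8.
In check: no.
Legal moves for Black: Kc8, Ke7, Kc7, Ne5, Nc5, Nf4, Nf2, Nb2, Ne1, Nc1, b3.
Black has 11 legal moves and is not in check → neither.

neither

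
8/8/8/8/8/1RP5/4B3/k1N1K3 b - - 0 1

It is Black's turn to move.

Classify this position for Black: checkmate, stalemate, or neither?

Black to move; black king on a1.
In check: no.
King squares — b1: attacked by Rb3; a2: attacked by Nc1; b2: attacked by Rb3.
Legal moves for Black: none.
Not in check and no legal moves → stalemate.

stalemate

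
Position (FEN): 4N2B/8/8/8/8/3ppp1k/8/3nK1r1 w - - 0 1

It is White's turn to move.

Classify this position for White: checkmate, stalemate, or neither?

checkmate

White to move; white king on e1.
In check: yes, from the black rook on g1.
King squares — d1: attacked by Rg1; f1: attacked by Rg1; d2: attacked by Pe3; e2: attacked by Pd3; f2: attacked by Nd1.
Legal moves for White: none.
In check with no legal moves → checkmate.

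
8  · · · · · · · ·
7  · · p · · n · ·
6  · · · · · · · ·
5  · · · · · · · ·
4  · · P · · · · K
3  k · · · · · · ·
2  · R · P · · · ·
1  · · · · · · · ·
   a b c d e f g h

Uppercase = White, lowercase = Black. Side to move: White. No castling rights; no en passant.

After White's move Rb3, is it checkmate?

After Rb3: black king on a3; in check: yes, from the white rook on b3.
Black has 3 legal replies: Ka4, Kxb3, Ka2.
In check but a legal move exists → not checkmate.

no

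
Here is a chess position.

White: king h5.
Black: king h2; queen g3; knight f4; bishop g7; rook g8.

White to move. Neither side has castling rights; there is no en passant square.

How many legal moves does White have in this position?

White to move; king on h5.
In check: yes, from the black knight on f4.
Legal moves: none.
Count: 0.

0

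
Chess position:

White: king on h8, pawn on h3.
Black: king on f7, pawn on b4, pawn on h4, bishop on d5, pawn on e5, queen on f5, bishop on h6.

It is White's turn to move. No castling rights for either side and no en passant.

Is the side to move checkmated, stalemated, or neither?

stalemate

White to move; white king on h8.
In check: no.
King squares — g7: attacked by Bh6; h7: attacked by Qf5; g8: attacked by Kf7.
Legal moves for White: none.
Not in check and no legal moves → stalemate.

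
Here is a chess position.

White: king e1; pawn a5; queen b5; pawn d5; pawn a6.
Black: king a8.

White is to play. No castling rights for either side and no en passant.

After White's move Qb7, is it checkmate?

After Qb7: black king on a8; in check: yes, from the white queen on b7.
King squares — a7: attacked by Qb7; b7: attacked by Pa6; b8: attacked by Qb7.
Black has no legal moves → checkmate.

yes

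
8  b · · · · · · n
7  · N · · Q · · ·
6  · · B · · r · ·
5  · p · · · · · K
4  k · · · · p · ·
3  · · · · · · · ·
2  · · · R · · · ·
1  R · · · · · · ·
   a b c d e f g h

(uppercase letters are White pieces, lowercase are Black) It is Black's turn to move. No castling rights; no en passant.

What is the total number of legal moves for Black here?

Black to move; king on a4.
In check: yes, from the white rook on a1.
Legal moves: Kb3.
Count: 1.

1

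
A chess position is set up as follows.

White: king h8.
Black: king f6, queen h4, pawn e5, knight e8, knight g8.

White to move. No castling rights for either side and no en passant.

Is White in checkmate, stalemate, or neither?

White to move; white king on h8.
In check: yes, from the black queen on h4.
King squares — g7: attacked by Kf6; h7: attacked by Qh4; g8: available.
Legal moves for White: Kxg8.
White is in check but has 1 legal move → neither.

neither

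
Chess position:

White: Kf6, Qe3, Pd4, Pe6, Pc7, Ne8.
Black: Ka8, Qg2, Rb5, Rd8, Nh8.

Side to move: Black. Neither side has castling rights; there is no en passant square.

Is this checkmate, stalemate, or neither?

neither

Black to move; black king on a8.
In check: no.
Legal moves for Black include: Nf7, Ng6, Rxe8, Rc8, Rdb8, Rd7, Rd6, Rdd5, Rxd4, Kb7, Ka7, Rbb8, Rb7, Rb6, Rh5, Rg5, Rf5+, Re5, ... (list truncated; more exist).
Black has legal moves and is not in check → neither.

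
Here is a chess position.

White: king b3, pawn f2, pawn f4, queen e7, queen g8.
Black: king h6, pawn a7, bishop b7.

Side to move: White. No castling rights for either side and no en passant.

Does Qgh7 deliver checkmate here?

yes

After Qgh7: black king on h6; in check: yes, from the white queen on h7.
King squares — g5: attacked by Pf4; h5: attacked by Qh7; g6: attacked by Qh7; g7: attacked by Qe7; h7: attacked by Qe7.
Black has no legal moves → checkmate.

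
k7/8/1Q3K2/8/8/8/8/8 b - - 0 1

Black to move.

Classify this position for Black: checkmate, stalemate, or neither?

stalemate

Black to move; black king on a8.
In check: no.
King squares — a7: attacked by Qb6; b7: attacked by Qb6; b8: attacked by Qb6.
Legal moves for Black: none.
Not in check and no legal moves → stalemate.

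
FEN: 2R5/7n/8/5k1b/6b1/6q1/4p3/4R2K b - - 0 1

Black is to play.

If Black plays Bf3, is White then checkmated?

yes

After Bf3: white king on h1; in check: yes, from the black bishop on f3.
King squares — g1: attacked by Qg3; g2: attacked by Bf3; h2: attacked by Qg3.
White has no legal moves → checkmate.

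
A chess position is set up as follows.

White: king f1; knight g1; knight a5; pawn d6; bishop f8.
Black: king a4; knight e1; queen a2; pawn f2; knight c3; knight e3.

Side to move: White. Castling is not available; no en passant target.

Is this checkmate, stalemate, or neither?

White to move; white king on f1.
In check: yes, from the black knight on e3.
King squares — e1: attacked by Pf2; g1: own knight; e2: attacked by Qa2; f2: attacked by Qa2; g2: attacked by Ne1.
Legal moves for White: none.
In check with no legal moves → checkmate.

checkmate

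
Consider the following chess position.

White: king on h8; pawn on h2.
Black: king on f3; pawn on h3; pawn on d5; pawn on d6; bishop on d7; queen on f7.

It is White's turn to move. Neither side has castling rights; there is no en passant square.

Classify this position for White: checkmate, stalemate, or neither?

stalemate

White to move; white king on h8.
In check: no.
King squares — g7: attacked by Qf7; h7: attacked by Qf7; g8: attacked by Qf7.
Legal moves for White: none.
Not in check and no legal moves → stalemate.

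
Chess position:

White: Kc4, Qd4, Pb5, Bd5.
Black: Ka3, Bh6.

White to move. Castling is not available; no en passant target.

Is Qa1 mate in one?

After Qa1: black king on a3; in check: yes, from the white queen on a1.
King squares — a2: attacked by Qa1; b2: attacked by Qa1; b3: attacked by Kc4; a4: attacked by Qa1; b4: attacked by Kc4.
Black has no legal moves → checkmate.

yes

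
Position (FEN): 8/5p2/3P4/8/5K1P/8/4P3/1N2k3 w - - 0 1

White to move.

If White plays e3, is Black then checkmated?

no

After e3: black king on e1; in check: no.
Black is not in check, so this cannot be checkmate.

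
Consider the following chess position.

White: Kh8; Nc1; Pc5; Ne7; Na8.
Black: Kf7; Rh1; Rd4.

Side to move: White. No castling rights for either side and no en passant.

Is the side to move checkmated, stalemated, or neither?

White to move; white king on h8.
In check: yes, from the black rook on h1.
King squares — g7: attacked by Kf7; h7: attacked by Rh1; g8: attacked by Kf7.
Legal moves for White: none.
In check with no legal moves → checkmate.

checkmate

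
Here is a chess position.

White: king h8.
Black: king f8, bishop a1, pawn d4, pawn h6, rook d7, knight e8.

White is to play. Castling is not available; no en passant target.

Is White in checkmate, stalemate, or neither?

stalemate

White to move; white king on h8.
In check: no.
King squares — g7: attacked by Rd7; h7: attacked by Rd7; g8: attacked by Kf8.
Legal moves for White: none.
Not in check and no legal moves → stalemate.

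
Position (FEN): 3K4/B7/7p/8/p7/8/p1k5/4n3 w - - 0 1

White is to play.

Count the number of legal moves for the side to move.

White to move; king on d8.
In check: no.
Legal moves: Ke8, Kc8, Ke7, Kd7, Kc7, Bb8, Bb6, Bc5, Bd4, Be3, Bf2, Bg1.
Count: 12.

12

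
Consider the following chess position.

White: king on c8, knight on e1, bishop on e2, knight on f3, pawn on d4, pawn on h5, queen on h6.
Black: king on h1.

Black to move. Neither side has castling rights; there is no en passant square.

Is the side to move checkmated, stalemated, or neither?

stalemate

Black to move; black king on h1.
In check: no.
King squares — g1: attacked by Nf3; g2: attacked by Ne1; h2: attacked by Nf3.
Legal moves for Black: none.
Not in check and no legal moves → stalemate.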